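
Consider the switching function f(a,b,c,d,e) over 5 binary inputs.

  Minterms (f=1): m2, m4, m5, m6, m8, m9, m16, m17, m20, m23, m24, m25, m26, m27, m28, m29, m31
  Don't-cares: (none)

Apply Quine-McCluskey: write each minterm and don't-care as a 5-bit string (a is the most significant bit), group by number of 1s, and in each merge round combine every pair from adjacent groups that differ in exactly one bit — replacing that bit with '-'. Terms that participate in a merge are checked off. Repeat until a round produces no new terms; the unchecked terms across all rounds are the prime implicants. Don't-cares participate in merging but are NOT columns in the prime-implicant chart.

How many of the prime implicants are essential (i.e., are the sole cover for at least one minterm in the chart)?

Round 0: 00010✓ 00100✓ 00101✓ 00110✓ 01000✓ 01001✓ 10000✓ 10001✓ 10100✓ 10111✓ 11000✓ 11001✓ 11010✓ 11011✓ 11100✓ 11101✓ 11111✓
Round 1: -0100 -1000✓ -1001✓ 00-10 001-0 0010- 0100-✓ 1-000✓ 1-001✓ 1-100✓ 1-111 10-00✓ 1000-✓ 11-00✓ 11-01✓ 11-11✓ 110-0✓ 110-1✓ 1100-✓ 1101-✓ 111-1✓ 1110-✓
Round 2: -100- 1--00 1-00- 11--1 11-0- 110--
PIs = {-0100, -100-, 00-10, 001-0, 0010-, 1--00, 1-00-, 1-111, 11--1, 11-0-, 110--}
Coverage chart:
  m2: 00-10 ←essential
  m4: -0100,001-0,0010-
  m5: 0010- ←essential
  m6: 00-10,001-0
  m8: -100- ←essential
  m9: -100- ←essential
  m16: 1--00,1-00-
  m17: 1-00- ←essential
  m20: -0100,1--00
  m23: 1-111 ←essential
  m24: -100-,1--00,1-00-,11-0-,110--
  m25: -100-,1-00-,11--1,11-0-,110--
  m26: 110-- ←essential
  m27: 11--1,110--
  m28: 1--00,11-0-
  m29: 11--1,11-0-
  m31: 1-111,11--1
Essential: -100-, 00-10, 0010-, 1-00-, 1-111, 110--

6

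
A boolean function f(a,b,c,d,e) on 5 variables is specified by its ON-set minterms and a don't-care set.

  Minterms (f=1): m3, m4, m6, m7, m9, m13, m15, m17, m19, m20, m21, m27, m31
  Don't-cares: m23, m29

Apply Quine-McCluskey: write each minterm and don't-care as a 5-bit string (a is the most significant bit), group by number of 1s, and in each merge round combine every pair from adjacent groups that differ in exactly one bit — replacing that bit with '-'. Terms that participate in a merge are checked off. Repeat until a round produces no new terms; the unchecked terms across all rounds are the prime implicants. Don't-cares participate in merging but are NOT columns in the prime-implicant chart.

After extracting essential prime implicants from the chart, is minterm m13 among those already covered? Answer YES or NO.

YES

size-2^0 implicants → 00011(✓)  00100(✓)  00110(✓)  00111(✓)  01001(✓)  01101(✓)  01111(✓)  10001(✓)  10011(✓)  10100(✓)  10101(✓)  10111(✓)  11011(✓)  11101(✓)  11111(✓)
size-2^1 implicants → -0011(✓)  -0100  -0111(✓)  -1101(✓)  -1111(✓)  0-111(✓)  00-11(✓)  001-0  0011-  01-01  011-1(✓)  1-011(✓)  1-101(✓)  1-111(✓)  10-01(✓)  10-11(✓)  100-1(✓)  101-1(✓)  1010-  11-11(✓)  111-1(✓)
size-2^2 implicants → --111  -0-11  -11-1  1--11  1-1-1  10--1
Unchecked terms (primes): --111, -0-11, -0100, -11-1, 001-0, 0011-, 01-01, 1--11, 1-1-1, 10--1, 1010-
Minterm coverage:
  m3 ⊆ -0-11 [E]
  m4 ⊆ -0100,001-0
  m6 ⊆ 001-0,0011-
  m7 ⊆ --111,-0-11,0011-
  m9 ⊆ 01-01 [E]
  m13 ⊆ -11-1,01-01
  m15 ⊆ --111,-11-1
  m17 ⊆ 10--1 [E]
  m19 ⊆ -0-11,1--11,10--1
  m20 ⊆ -0100,1010-
  m21 ⊆ 1-1-1,10--1,1010-
  m27 ⊆ 1--11 [E]
  m31 ⊆ --111,-11-1,1--11,1-1-1
E = {-0-11, 01-01, 1--11, 10--1}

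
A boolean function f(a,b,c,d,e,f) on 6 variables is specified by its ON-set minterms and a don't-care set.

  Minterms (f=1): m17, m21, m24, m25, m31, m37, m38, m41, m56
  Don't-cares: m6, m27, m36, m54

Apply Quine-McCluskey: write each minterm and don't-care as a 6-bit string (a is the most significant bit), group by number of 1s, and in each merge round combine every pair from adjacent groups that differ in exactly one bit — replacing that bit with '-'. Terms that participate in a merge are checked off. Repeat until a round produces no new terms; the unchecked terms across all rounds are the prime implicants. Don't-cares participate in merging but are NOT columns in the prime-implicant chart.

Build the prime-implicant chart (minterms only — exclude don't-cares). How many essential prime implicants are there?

size-2^0 implicants → 000110(✓)  010001(✓)  010101(✓)  011000(✓)  011001(✓)  011011(✓)  011111(✓)  100100(✓)  100101(✓)  100110(✓)  101001  110110(✓)  111000(✓)
size-2^1 implicants → -00110  -11000  01-001  010-01  011-11  0110-1  01100-  1-0110  1001-0  10010-
Unchecked terms (primes): -00110, -11000, 01-001, 010-01, 011-11, 0110-1, 01100-, 1-0110, 1001-0, 10010-, 101001
Minterm coverage:
  m17 ⊆ 01-001,010-01
  m21 ⊆ 010-01 [E]
  m24 ⊆ -11000,01100-
  m25 ⊆ 01-001,0110-1,01100-
  m31 ⊆ 011-11 [E]
  m37 ⊆ 10010- [E]
  m38 ⊆ -00110,1-0110,1001-0
  m41 ⊆ 101001 [E]
  m56 ⊆ -11000 [E]
E = {-11000, 010-01, 011-11, 10010-, 101001}

5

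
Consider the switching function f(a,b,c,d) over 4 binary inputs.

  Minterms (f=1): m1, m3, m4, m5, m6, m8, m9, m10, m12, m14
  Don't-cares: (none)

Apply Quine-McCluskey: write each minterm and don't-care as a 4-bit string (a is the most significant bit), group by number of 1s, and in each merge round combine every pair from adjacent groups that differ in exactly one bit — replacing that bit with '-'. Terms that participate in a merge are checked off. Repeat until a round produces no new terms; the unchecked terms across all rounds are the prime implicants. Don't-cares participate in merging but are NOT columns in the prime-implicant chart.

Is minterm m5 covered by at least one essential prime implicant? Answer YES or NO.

Round 0: 0001✓ 0011✓ 0100✓ 0101✓ 0110✓ 1000✓ 1001✓ 1010✓ 1100✓ 1110✓
Round 1: -001 -100✓ -110✓ 0-01 00-1 01-0✓ 010- 1-00✓ 1-10✓ 10-0✓ 100- 11-0✓
Round 2: -1-0 1--0
PIs = {-001, -1-0, 0-01, 00-1, 010-, 1--0, 100-}
Coverage chart:
  m1: -001,0-01,00-1
  m3: 00-1 ←essential
  m4: -1-0,010-
  m5: 0-01,010-
  m6: -1-0 ←essential
  m8: 1--0,100-
  m9: -001,100-
  m10: 1--0 ←essential
  m12: -1-0,1--0
  m14: -1-0,1--0
Essential: -1-0, 00-1, 1--0

NO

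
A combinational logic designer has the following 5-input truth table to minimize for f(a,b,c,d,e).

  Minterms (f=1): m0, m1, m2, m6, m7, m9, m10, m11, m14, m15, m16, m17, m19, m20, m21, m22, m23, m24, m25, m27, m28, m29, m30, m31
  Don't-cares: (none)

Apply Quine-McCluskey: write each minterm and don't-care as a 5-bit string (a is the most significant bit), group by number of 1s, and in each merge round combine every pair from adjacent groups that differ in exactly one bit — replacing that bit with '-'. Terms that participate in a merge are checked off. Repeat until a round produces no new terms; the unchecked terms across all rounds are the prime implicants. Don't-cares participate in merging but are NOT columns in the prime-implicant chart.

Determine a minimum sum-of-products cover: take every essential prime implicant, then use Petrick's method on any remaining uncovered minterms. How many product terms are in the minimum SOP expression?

[col 0] 00000*, 00001*, 00010*, 00110*, 00111*, 01001*, 01010*, 01011*, 01110*, 01111*, 10000*, 10001*, 10011*, 10100*, 10101*, 10110*, 10111*, 11000*, 11001*, 11011*, 11100*, 11101*, 11110*, 11111*
[col 1] -0000*, -0001*, -0110*, -0111*, -1001*, -1011*, -1110*, -1111*, 0-001*, 0-010*, 0-110*, 0-111*, 00-10*, 000-0, 0000-*, 0011-*, 01-10*, 01-11*, 010-1*, 0101-*, 0111-*, 1-000*, 1-001*, 1-011*, 1-100*, 1-101*, 1-110*, 1-111*, 10-00*, 10-01*, 10-11*, 100-1*, 1000-*, 101-0*, 101-1*, 1010-*, 1011-*, 11-00*, 11-01*, 11-11*, 110-1*, 1100-*, 111-0*, 111-1*, 1110-*, 1111-*
[col 2] --001, --110*, --111*, -000-, -011-*, -1-11, -10-1, -111-*, 0--10, 0-11-*, 01-1-, 1--00*, 1--01*, 1--11*, 1-0-1*, 1-00-*, 1-1-0*, 1-1-1*, 1-10-*, 1-11-*, 10--1*, 10-0-*, 101--*, 11--1*, 11-0-*, 111--*
[col 3] --11-, 1---1, 1--0-, 1-1--
Prime implicants: --001, --11-, -000-, -1-11, -10-1, 0--10, 000-0, 01-1-, 1---1, 1--0-, 1-1--
PI chart (minterm → PIs covering it):
  0 | -000-,000-0
  1 | --001,-000-
  2 | 0--10,000-0
  6 | --11-,0--10
  7 | --11-  (sole → essential)
  9 | --001,-10-1
  10 | 0--10,01-1-
  11 | -1-11,-10-1,01-1-
  14 | --11-,0--10,01-1-
  15 | --11-,-1-11,01-1-
  16 | -000-,1--0-
  17 | --001,-000-,1---1,1--0-
  19 | 1---1  (sole → essential)
  20 | 1--0-,1-1--
  21 | 1---1,1--0-,1-1--
  22 | --11-,1-1--
  23 | --11-,1---1,1-1--
  24 | 1--0-  (sole → essential)
  25 | --001,-10-1,1---1,1--0-
  27 | -1-11,-10-1,1---1
  28 | 1--0-,1-1--
  29 | 1---1,1--0-,1-1--
  30 | --11-,1-1--
  31 | --11-,-1-11,1---1,1-1--
Essential prime implicants: --11-, 1---1, 1--0-
Petrick residual → --001, 000-0, 01-1-
Minimum SOP uses 6 PIs: c'd'e + cd + a'b'c'e' + a'bd + ae + ad'

6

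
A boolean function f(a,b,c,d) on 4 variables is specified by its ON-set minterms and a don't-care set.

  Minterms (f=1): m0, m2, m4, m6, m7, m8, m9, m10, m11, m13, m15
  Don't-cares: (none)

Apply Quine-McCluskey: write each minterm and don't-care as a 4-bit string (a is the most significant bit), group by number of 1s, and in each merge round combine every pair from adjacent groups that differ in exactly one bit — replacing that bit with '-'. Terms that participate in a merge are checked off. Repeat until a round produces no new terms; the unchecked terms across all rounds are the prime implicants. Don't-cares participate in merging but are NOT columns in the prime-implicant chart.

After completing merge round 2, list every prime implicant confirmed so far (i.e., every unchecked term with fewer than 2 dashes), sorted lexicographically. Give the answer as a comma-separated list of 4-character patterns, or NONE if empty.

-111, 011-

[col 0] 0000*, 0010*, 0100*, 0110*, 0111*, 1000*, 1001*, 1010*, 1011*, 1101*, 1111*
[col 1] -000*, -010*, -111, 0-00*, 0-10*, 00-0*, 01-0*, 011-, 1-01*, 1-11*, 10-0*, 10-1*, 100-*, 101-*, 11-1*
[col 2] -0-0, 0--0, 1--1, 10--
Prime implicants: -0-0, -111, 0--0, 011-, 1--1, 10--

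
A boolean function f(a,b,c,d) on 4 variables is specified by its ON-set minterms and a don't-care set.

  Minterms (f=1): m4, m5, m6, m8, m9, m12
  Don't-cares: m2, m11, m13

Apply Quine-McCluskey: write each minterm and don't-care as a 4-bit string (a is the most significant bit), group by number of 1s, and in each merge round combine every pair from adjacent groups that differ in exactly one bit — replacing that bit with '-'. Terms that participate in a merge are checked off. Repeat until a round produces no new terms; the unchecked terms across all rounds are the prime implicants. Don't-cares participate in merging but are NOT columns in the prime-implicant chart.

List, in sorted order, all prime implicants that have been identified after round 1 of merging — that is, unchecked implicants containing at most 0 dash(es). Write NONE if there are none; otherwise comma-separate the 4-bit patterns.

size-2^0 implicants → 0010(✓)  0100(✓)  0101(✓)  0110(✓)  1000(✓)  1001(✓)  1011(✓)  1100(✓)  1101(✓)
size-2^1 implicants → -100(✓)  -101(✓)  0-10  01-0  010-(✓)  1-00(✓)  1-01(✓)  10-1  100-(✓)  110-(✓)
size-2^2 implicants → -10-  1-0-
Unchecked terms (primes): -10-, 0-10, 01-0, 1-0-, 10-1

NONE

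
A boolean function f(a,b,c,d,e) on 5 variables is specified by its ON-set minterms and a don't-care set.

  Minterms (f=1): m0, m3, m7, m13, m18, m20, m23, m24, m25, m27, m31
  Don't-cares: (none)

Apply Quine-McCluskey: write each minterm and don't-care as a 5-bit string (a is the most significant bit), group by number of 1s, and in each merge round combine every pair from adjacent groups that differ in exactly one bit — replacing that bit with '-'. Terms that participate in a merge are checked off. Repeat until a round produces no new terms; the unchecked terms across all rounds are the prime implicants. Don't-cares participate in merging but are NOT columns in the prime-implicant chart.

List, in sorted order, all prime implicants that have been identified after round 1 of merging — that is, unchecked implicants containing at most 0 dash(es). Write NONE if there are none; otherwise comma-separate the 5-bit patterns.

size-2^0 implicants → 00000  00011(✓)  00111(✓)  01101  10010  10100  10111(✓)  11000(✓)  11001(✓)  11011(✓)  11111(✓)
size-2^1 implicants → -0111  00-11  1-111  11-11  110-1  1100-
Unchecked terms (primes): -0111, 00-11, 00000, 01101, 1-111, 10010, 10100, 11-11, 110-1, 1100-

00000, 01101, 10010, 10100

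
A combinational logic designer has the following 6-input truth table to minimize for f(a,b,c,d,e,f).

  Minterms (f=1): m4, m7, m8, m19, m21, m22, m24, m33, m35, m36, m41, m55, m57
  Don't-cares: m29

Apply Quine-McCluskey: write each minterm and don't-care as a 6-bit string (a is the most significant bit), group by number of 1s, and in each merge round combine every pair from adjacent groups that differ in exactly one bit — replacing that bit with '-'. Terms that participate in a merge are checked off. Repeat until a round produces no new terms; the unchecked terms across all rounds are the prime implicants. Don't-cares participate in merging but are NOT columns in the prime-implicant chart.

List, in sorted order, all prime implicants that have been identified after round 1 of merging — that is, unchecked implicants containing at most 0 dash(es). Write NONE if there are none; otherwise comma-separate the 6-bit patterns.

000111, 010011, 010110, 110111

Round 0: 000100✓ 000111 001000✓ 010011 010101✓ 010110 011000✓ 011101✓ 100001✓ 100011✓ 100100✓ 101001✓ 110111 111001✓
Round 1: -00100 0-1000 01-101 1-1001 10-001 1000-1
PIs = {-00100, 0-1000, 000111, 01-101, 010011, 010110, 1-1001, 10-001, 1000-1, 110111}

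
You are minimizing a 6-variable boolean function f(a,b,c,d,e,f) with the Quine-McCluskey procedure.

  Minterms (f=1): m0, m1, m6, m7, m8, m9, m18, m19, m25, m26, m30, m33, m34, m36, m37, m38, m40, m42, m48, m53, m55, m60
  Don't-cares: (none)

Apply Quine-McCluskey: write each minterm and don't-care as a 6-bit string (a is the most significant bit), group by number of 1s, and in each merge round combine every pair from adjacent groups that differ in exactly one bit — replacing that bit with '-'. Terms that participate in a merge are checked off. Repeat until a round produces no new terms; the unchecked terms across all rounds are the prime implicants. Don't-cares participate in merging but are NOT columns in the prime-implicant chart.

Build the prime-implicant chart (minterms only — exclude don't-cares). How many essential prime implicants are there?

8

Round 0: 000000✓ 000001✓ 000110✓ 000111✓ 001000✓ 001001✓ 010010✓ 010011✓ 011001✓ 011010✓ 011110✓ 100001✓ 100010✓ 100100✓ 100101✓ 100110✓ 101000✓ 101010✓ 110000 110101✓ 110111✓ 111100
Round 1: -00001 -00110 -01000 0-1001 00-000✓ 00-001✓ 00000-✓ 00011- 00100-✓ 01-010 01001- 011-10 1-0101 10-010 100-01 100-10 1001-0 10010- 1010-0 1101-1
Round 2: 00-00-
PIs = {-00001, -00110, -01000, 0-1001, 00-00-, 00011-, 01-010, 01001-, 011-10, 1-0101, 10-010, 100-01, 100-10, 1001-0, 10010-, 1010-0, 110000, 1101-1, 111100}
Coverage chart:
  m0: 00-00- ←essential
  m1: -00001,00-00-
  m6: -00110,00011-
  m7: 00011- ←essential
  m8: -01000,00-00-
  m9: 0-1001,00-00-
  m18: 01-010,01001-
  m19: 01001- ←essential
  m25: 0-1001 ←essential
  m26: 01-010,011-10
  m30: 011-10 ←essential
  m33: -00001,100-01
  m34: 10-010,100-10
  m36: 1001-0,10010-
  m37: 1-0101,100-01,10010-
  m38: -00110,100-10,1001-0
  m40: -01000,1010-0
  m42: 10-010,1010-0
  m48: 110000 ←essential
  m53: 1-0101,1101-1
  m55: 1101-1 ←essential
  m60: 111100 ←essential
Essential: 0-1001, 00-00-, 00011-, 01001-, 011-10, 110000, 1101-1, 111100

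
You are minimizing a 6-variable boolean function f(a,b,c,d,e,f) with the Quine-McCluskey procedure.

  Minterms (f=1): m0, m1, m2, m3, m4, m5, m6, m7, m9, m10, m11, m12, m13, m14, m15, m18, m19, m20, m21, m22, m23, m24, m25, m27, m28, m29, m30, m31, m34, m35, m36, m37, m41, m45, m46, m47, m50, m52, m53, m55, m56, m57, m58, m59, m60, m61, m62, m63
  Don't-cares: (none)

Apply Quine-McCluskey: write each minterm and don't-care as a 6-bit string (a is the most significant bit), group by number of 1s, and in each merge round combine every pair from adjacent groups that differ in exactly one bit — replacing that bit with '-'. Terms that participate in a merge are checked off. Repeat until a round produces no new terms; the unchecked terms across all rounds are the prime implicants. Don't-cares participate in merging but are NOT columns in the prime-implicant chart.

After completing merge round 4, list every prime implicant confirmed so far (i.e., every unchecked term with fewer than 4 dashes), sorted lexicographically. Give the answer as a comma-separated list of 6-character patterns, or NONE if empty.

---101, --0010, --010-, --1-01, --11-1, --111-, -0001-, -1-1-1, -1-10-, -11--1, -11-0-, -111--, 0---11, 0-0-1-, 0-1--1, 00---1, 00--1-, 000---, 11-010, 111---

[col 0] 000000*, 000001*, 000010*, 000011*, 000100*, 000101*, 000110*, 000111*, 001001*, 001010*, 001011*, 001100*, 001101*, 001110*, 001111*, 010010*, 010011*, 010100*, 010101*, 010110*, 010111*, 011000*, 011001*, 011011*, 011100*, 011101*, 011110*, 011111*, 100010*, 100011*, 100100*, 100101*, 101001*, 101101*, 101110*, 101111*, 110010*, 110100*, 110101*, 110111*, 111000*, 111001*, 111010*, 111011*, 111100*, 111101*, 111110*, 111111*
[col 1] -00010*, -00011*, -00100*, -00101*, -01001*, -01101*, -01110*, -01111*, -10010*, -10100*, -10101*, -10111*, -11000*, -11001*, -11011*, -11100*, -11101*, -11110*, -11111*, 0-0010*, 0-0011*, 0-0100*, 0-0101*, 0-0110*, 0-0111*, 0-1001*, 0-1011*, 0-1100*, 0-1101*, 0-1110*, 0-1111*, 00-001*, 00-010*, 00-011*, 00-100*, 00-101*, 00-110*, 00-111*, 000-00*, 000-01*, 000-10*, 000-11*, 0000-0*, 0000-1*, 00000-*, 00001-*, 0001-0*, 0001-1*, 00010-*, 00011-*, 001-01*, 001-10*, 001-11*, 0010-1*, 00101-*, 0011-0*, 0011-1*, 00110-*, 00111-*, 01-011*, 01-100*, 01-101*, 01-110*, 01-111*, 010-10*, 010-11*, 01001-*, 0101-0*, 0101-1*, 01010-*, 01011-*, 011-00*, 011-01*, 011-11*, 0110-1*, 01100-*, 0111-0*, 0111-1*, 01110-*, 01111-*, 1-0010*, 1-0100*, 1-0101*, 1-1001*, 1-1101*, 1-1110*, 1-1111*, 10-101*, 10001-*, 10010-*, 101-01*, 1011-1*, 10111-*, 11-010, 11-100*, 11-101*, 11-111*, 1101-1*, 11010-*, 111-00*, 111-01*, 111-10*, 111-11*, 1110-0*, 1110-1*, 11100-*, 11101-*, 1111-0*, 1111-1*, 11110-*, 11111-*
[col 2] --0010, --0100*, --0101*, --1001*, --1101*, --1110*, --1111*, -0-101*, -0001-, -0010-*, -01-01*, -011-1*, -0111-*, -1-100*, -1-101*, -1-111*, -101-1*, -1010-*, -11-00*, -11-01*, -11-11*, -110-1*, -1100-*, -111-0*, -111-1*, -1110-*, -1111-*, 0--011*, 0--100*, 0--101*, 0--110*, 0--111*, 0-0-10*, 0-0-11*, 0-001-*, 0-01-0*, 0-01-1*, 0-010-*, 0-011-*, 0-1-01*, 0-1-11*, 0-10-1*, 0-11-0*, 0-11-1*, 0-110-*, 0-111-*, 00--01*, 00--10*, 00--11*, 00-0-1*, 00-01-*, 00-1-0*, 00-1-1*, 00-10-*, 00-11-*, 000--0*, 000--1*, 000-0-*, 000-1-*, 0000--*, 0001--*, 001--1*, 001-1-*, 0011--*, 01--11*, 01-1-0*, 01-1-1*, 01-10-*, 01-11-*, 010-1-*, 0101--*, 011--1*, 011-0-*, 0111--*, 1--101*, 1-010-*, 1-1-01*, 1-11-1*, 1-111-*, 11-1-1*, 11-10-*, 111--0*, 111--1*, 111-0-*, 111-1-*, 1110--*, 1111--*
[col 3] ---101, --010-, --1-01, --11-1, --111-, -1-1-1, -1-10-, -11--1, -11-0-, -111--, 0---11, 0--1-0*, 0--1-1*, 0--10-*, 0--11-*, 0-0-1-, 0-01--*, 0-1--1, 0-11--*, 00---1, 00--1-, 00-1--*, 000---, 01-1--*, 111---
[col 4] 0--1--
Prime implicants: ---101, --0010, --010-, --1-01, --11-1, --111-, -0001-, -1-1-1, -1-10-, -11--1, -11-0-, -111--, 0---11, 0--1--, 0-0-1-, 0-1--1, 00---1, 00--1-, 000---, 11-010, 111---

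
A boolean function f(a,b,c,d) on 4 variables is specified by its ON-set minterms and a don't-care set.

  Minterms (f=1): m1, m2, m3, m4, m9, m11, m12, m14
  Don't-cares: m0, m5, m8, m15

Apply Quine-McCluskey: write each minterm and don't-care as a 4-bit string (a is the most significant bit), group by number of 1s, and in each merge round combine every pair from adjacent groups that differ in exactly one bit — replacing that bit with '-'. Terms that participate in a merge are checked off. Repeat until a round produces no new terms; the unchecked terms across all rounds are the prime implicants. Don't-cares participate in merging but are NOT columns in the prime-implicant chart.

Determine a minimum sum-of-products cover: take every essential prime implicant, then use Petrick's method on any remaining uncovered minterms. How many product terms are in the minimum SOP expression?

4

size-2^0 implicants → 0000(✓)  0001(✓)  0010(✓)  0011(✓)  0100(✓)  0101(✓)  1000(✓)  1001(✓)  1011(✓)  1100(✓)  1110(✓)  1111(✓)
size-2^1 implicants → -000(✓)  -001(✓)  -011(✓)  -100(✓)  0-00(✓)  0-01(✓)  00-0(✓)  00-1(✓)  000-(✓)  001-(✓)  010-(✓)  1-00(✓)  1-11  10-1(✓)  100-(✓)  11-0  111-
size-2^2 implicants → --00  -0-1  -00-  0-0-  00--
Unchecked terms (primes): --00, -0-1, -00-, 0-0-, 00--, 1-11, 11-0, 111-
Minterm coverage:
  m1 ⊆ -0-1,-00-,0-0-,00--
  m2 ⊆ 00-- [E]
  m3 ⊆ -0-1,00--
  m4 ⊆ --00,0-0-
  m9 ⊆ -0-1,-00-
  m11 ⊆ -0-1,1-11
  m12 ⊆ --00,11-0
  m14 ⊆ 11-0,111-
E = {00--}
Petrick residual → --00, -0-1, 11-0
Cover = c'd' + b'd + a'b' + abd'  |cover|=4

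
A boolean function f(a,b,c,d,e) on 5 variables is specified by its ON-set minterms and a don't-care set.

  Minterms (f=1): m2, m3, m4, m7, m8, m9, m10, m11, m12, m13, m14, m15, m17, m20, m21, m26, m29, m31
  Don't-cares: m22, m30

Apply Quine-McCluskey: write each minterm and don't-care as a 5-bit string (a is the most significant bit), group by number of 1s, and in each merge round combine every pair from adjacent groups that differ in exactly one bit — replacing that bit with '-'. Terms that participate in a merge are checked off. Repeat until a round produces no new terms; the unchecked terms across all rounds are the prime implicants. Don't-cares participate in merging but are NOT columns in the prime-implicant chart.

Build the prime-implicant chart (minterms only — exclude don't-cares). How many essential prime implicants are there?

Round 0: 00010✓ 00011✓ 00100✓ 00111✓ 01000✓ 01001✓ 01010✓ 01011✓ 01100✓ 01101✓ 01110✓ 01111✓ 10001✓ 10100✓ 10101✓ 10110✓ 11010✓ 11101✓ 11110✓ 11111✓
Round 1: -0100 -1010✓ -1101✓ -1110✓ -1111✓ 0-010✓ 0-011✓ 0-100 0-111✓ 00-11✓ 0001-✓ 01-00✓ 01-01✓ 01-10✓ 01-11✓ 010-0✓ 010-1✓ 0100-✓ 0101-✓ 011-0✓ 011-1✓ 0110-✓ 0111-✓ 1-101 1-110 10-01 101-0 1010- 11-10✓ 111-1✓ 1111-✓
Round 2: -1-10 -11-1 -111- 0--11 0-01- 01--0✓ 01--1✓ 01-0-✓ 01-1-✓ 010--✓ 011--✓
Round 3: 01---
PIs = {-0100, -1-10, -11-1, -111-, 0--11, 0-01-, 0-100, 01---, 1-101, 1-110, 10-01, 101-0, 1010-}
Coverage chart:
  m2: 0-01- ←essential
  m3: 0--11,0-01-
  m4: -0100,0-100
  m7: 0--11 ←essential
  m8: 01--- ←essential
  m9: 01--- ←essential
  m10: -1-10,0-01-,01---
  m11: 0--11,0-01-,01---
  m12: 0-100,01---
  m13: -11-1,01---
  m14: -1-10,-111-,01---
  m15: -11-1,-111-,0--11,01---
  m17: 10-01 ←essential
  m20: -0100,101-0,1010-
  m21: 1-101,10-01,1010-
  m26: -1-10 ←essential
  m29: -11-1,1-101
  m31: -11-1,-111-
Essential: -1-10, 0--11, 0-01-, 01---, 10-01

5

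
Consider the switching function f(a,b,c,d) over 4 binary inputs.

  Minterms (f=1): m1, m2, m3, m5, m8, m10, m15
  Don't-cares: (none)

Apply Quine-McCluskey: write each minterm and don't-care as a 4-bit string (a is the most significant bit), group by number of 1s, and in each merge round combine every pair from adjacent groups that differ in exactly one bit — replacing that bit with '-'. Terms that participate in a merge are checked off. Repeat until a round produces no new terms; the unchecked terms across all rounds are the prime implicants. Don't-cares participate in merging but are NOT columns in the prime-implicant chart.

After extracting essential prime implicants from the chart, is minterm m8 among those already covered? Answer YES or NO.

size-2^0 implicants → 0001(✓)  0010(✓)  0011(✓)  0101(✓)  1000(✓)  1010(✓)  1111
size-2^1 implicants → -010  0-01  00-1  001-  10-0
Unchecked terms (primes): -010, 0-01, 00-1, 001-, 10-0, 1111
Minterm coverage:
  m1 ⊆ 0-01,00-1
  m2 ⊆ -010,001-
  m3 ⊆ 00-1,001-
  m5 ⊆ 0-01 [E]
  m8 ⊆ 10-0 [E]
  m10 ⊆ -010,10-0
  m15 ⊆ 1111 [E]
E = {0-01, 10-0, 1111}

YES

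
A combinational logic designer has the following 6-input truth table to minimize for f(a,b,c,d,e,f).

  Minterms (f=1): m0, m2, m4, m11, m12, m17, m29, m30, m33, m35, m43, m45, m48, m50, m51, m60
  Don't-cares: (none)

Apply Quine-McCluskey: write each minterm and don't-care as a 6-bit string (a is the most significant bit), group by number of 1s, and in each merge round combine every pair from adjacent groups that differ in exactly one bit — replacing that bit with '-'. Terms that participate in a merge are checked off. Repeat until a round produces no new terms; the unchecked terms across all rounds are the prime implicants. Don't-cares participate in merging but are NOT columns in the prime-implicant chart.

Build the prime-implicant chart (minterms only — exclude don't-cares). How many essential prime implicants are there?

Round 0: 000000✓ 000010✓ 000100✓ 001011✓ 001100✓ 010001 011101 011110 100001✓ 100011✓ 101011✓ 101101 110000✓ 110010✓ 110011✓ 111100
Round 1: -01011 00-100 000-00 0000-0 1-0011 10-011 1000-1 1100-0 11001-
PIs = {-01011, 00-100, 000-00, 0000-0, 010001, 011101, 011110, 1-0011, 10-011, 1000-1, 101101, 1100-0, 11001-, 111100}
Coverage chart:
  m0: 000-00,0000-0
  m2: 0000-0 ←essential
  m4: 00-100,000-00
  m11: -01011 ←essential
  m12: 00-100 ←essential
  m17: 010001 ←essential
  m29: 011101 ←essential
  m30: 011110 ←essential
  m33: 1000-1 ←essential
  m35: 1-0011,10-011,1000-1
  m43: -01011,10-011
  m45: 101101 ←essential
  m48: 1100-0 ←essential
  m50: 1100-0,11001-
  m51: 1-0011,11001-
  m60: 111100 ←essential
Essential: -01011, 00-100, 0000-0, 010001, 011101, 011110, 1000-1, 101101, 1100-0, 111100

10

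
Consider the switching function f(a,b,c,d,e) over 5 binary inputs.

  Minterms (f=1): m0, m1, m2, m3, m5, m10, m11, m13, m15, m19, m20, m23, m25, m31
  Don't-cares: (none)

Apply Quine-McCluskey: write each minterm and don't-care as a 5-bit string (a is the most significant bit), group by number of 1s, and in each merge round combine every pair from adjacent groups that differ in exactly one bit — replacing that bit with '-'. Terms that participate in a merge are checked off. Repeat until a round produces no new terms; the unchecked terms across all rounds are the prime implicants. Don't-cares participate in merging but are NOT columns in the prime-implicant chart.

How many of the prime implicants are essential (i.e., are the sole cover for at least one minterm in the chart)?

size-2^0 implicants → 00000(✓)  00001(✓)  00010(✓)  00011(✓)  00101(✓)  01010(✓)  01011(✓)  01101(✓)  01111(✓)  10011(✓)  10100  10111(✓)  11001  11111(✓)
size-2^1 implicants → -0011  -1111  0-010(✓)  0-011(✓)  0-101  00-01  000-0(✓)  000-1(✓)  0000-(✓)  0001-(✓)  01-11  0101-(✓)  011-1  1-111  10-11
size-2^2 implicants → 0-01-  000--
Unchecked terms (primes): -0011, -1111, 0-01-, 0-101, 00-01, 000--, 01-11, 011-1, 1-111, 10-11, 10100, 11001
Minterm coverage:
  m0 ⊆ 000-- [E]
  m1 ⊆ 00-01,000--
  m2 ⊆ 0-01-,000--
  m3 ⊆ -0011,0-01-,000--
  m5 ⊆ 0-101,00-01
  m10 ⊆ 0-01- [E]
  m11 ⊆ 0-01-,01-11
  m13 ⊆ 0-101,011-1
  m15 ⊆ -1111,01-11,011-1
  m19 ⊆ -0011,10-11
  m20 ⊆ 10100 [E]
  m23 ⊆ 1-111,10-11
  m25 ⊆ 11001 [E]
  m31 ⊆ -1111,1-111
E = {0-01-, 000--, 10100, 11001}

4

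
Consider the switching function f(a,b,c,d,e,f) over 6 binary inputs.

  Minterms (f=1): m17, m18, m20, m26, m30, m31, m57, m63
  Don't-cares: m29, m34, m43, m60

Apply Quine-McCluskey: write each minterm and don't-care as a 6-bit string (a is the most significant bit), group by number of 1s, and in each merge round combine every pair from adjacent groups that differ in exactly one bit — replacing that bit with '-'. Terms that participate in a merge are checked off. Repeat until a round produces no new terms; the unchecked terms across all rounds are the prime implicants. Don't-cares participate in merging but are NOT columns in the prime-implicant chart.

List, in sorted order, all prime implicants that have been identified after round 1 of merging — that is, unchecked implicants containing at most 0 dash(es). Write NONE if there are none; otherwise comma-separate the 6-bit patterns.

Round 0: 010001 010010✓ 010100 011010✓ 011101✓ 011110✓ 011111✓ 100010 101011 111001 111100 111111✓
Round 1: -11111 01-010 011-10 0111-1 01111-
PIs = {-11111, 01-010, 010001, 010100, 011-10, 0111-1, 01111-, 100010, 101011, 111001, 111100}

010001, 010100, 100010, 101011, 111001, 111100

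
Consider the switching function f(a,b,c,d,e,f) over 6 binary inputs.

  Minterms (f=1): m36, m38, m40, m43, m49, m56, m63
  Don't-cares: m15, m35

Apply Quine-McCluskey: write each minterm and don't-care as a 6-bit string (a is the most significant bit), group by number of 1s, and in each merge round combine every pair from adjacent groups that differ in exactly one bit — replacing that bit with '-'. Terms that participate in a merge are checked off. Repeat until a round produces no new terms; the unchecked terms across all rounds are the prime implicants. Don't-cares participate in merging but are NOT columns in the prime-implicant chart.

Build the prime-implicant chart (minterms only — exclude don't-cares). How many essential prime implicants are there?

5

Round 0: 001111 100011✓ 100100✓ 100110✓ 101000✓ 101011✓ 110001 111000✓ 111111
Round 1: 1-1000 10-011 1001-0
PIs = {001111, 1-1000, 10-011, 1001-0, 110001, 111111}
Coverage chart:
  m36: 1001-0 ←essential
  m38: 1001-0 ←essential
  m40: 1-1000 ←essential
  m43: 10-011 ←essential
  m49: 110001 ←essential
  m56: 1-1000 ←essential
  m63: 111111 ←essential
Essential: 1-1000, 10-011, 1001-0, 110001, 111111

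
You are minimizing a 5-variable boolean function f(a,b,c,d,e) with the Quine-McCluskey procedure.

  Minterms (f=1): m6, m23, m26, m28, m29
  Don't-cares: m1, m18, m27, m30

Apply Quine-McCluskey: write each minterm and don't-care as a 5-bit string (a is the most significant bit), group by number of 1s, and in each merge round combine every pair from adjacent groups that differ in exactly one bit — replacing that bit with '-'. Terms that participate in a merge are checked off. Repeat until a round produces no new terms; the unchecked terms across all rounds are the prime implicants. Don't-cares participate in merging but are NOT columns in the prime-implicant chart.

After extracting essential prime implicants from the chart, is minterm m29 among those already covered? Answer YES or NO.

YES

[col 0] 00001, 00110, 10010*, 10111, 11010*, 11011*, 11100*, 11101*, 11110*
[col 1] 1-010, 11-10, 1101-, 111-0, 1110-
Prime implicants: 00001, 00110, 1-010, 10111, 11-10, 1101-, 111-0, 1110-
PI chart (minterm → PIs covering it):
  6 | 00110  (sole → essential)
  23 | 10111  (sole → essential)
  26 | 1-010,11-10,1101-
  28 | 111-0,1110-
  29 | 1110-  (sole → essential)
Essential prime implicants: 00110, 10111, 1110-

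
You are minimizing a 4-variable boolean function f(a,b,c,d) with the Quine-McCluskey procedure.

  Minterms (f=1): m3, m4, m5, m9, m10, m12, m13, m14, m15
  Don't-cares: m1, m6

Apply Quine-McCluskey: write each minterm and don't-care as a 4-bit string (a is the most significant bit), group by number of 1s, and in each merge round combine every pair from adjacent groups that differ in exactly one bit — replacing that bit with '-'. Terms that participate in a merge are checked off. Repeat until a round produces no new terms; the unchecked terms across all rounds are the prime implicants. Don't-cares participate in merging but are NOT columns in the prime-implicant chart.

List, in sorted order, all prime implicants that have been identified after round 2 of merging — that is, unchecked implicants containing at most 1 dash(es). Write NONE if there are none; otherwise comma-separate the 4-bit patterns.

[col 0] 0001*, 0011*, 0100*, 0101*, 0110*, 1001*, 1010*, 1100*, 1101*, 1110*, 1111*
[col 1] -001*, -100*, -101*, -110*, 0-01*, 00-1, 01-0*, 010-*, 1-01*, 1-10, 11-0*, 11-1*, 110-*, 111-*
[col 2] --01, -1-0, -10-, 11--
Prime implicants: --01, -1-0, -10-, 00-1, 1-10, 11--

00-1, 1-10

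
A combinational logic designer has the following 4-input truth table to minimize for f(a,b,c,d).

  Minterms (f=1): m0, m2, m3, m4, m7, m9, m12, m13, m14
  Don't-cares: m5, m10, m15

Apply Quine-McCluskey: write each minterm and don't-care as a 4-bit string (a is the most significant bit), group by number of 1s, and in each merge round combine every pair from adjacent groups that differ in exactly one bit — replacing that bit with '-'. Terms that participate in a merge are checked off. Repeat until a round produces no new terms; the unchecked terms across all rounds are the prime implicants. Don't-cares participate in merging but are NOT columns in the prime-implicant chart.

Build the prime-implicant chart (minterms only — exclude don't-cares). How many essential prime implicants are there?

[col 0] 0000*, 0010*, 0011*, 0100*, 0101*, 0111*, 1001*, 1010*, 1100*, 1101*, 1110*, 1111*
[col 1] -010, -100*, -101*, -111*, 0-00, 0-11, 00-0, 001-, 01-1*, 010-*, 1-01, 1-10, 11-0*, 11-1*, 110-*, 111-*
[col 2] -1-1, -10-, 11--
Prime implicants: -010, -1-1, -10-, 0-00, 0-11, 00-0, 001-, 1-01, 1-10, 11--
PI chart (minterm → PIs covering it):
  0 | 0-00,00-0
  2 | -010,00-0,001-
  3 | 0-11,001-
  4 | -10-,0-00
  7 | -1-1,0-11
  9 | 1-01  (sole → essential)
  12 | -10-,11--
  13 | -1-1,-10-,1-01,11--
  14 | 1-10,11--
Essential prime implicants: 1-01

1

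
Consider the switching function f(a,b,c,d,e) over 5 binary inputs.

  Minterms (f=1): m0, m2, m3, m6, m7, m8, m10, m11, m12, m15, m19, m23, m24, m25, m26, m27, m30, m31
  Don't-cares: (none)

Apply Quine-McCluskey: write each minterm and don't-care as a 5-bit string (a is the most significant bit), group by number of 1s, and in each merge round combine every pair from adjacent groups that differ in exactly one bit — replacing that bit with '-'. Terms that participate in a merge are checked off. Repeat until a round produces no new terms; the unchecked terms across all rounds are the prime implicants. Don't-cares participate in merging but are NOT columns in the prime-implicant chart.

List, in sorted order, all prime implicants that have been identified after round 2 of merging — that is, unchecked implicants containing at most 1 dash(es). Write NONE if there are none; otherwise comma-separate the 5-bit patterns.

Round 0: 00000✓ 00010✓ 00011✓ 00110✓ 00111✓ 01000✓ 01010✓ 01011✓ 01100✓ 01111✓ 10011✓ 10111✓ 11000✓ 11001✓ 11010✓ 11011✓ 11110✓ 11111✓
Round 1: -0011✓ -0111✓ -1000✓ -1010✓ -1011✓ -1111✓ 0-000✓ 0-010✓ 0-011✓ 0-111✓ 00-10✓ 00-11✓ 000-0✓ 0001-✓ 0011-✓ 01-00 01-11✓ 010-0✓ 0101-✓ 1-011✓ 1-111✓ 10-11✓ 11-10✓ 11-11✓ 110-0✓ 110-1✓ 1100-✓ 1101-✓ 1111-✓
Round 2: --011✓ --111✓ -0-11✓ -1-11✓ -10-0 -101- 0--11✓ 0-0-0 0-01- 00-1- 1--11✓ 11-1- 110--
Round 3: ---11
PIs = {---11, -10-0, -101-, 0-0-0, 0-01-, 00-1-, 01-00, 11-1-, 110--}

01-00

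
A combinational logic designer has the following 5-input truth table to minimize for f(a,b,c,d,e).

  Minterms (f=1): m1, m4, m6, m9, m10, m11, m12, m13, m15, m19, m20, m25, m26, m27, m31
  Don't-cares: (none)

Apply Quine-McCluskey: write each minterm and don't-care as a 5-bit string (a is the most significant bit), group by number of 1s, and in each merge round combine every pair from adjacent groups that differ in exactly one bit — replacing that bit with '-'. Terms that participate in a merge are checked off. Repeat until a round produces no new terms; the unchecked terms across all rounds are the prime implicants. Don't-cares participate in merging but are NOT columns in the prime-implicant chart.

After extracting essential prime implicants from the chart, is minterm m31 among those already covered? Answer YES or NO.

size-2^0 implicants → 00001(✓)  00100(✓)  00110(✓)  01001(✓)  01010(✓)  01011(✓)  01100(✓)  01101(✓)  01111(✓)  10011(✓)  10100(✓)  11001(✓)  11010(✓)  11011(✓)  11111(✓)
size-2^1 implicants → -0100  -1001(✓)  -1010(✓)  -1011(✓)  -1111(✓)  0-001  0-100  001-0  01-01(✓)  01-11(✓)  010-1(✓)  0101-(✓)  011-1(✓)  0110-  1-011  11-11(✓)  110-1(✓)  1101-(✓)
size-2^2 implicants → -1-11  -10-1  -101-  01--1
Unchecked terms (primes): -0100, -1-11, -10-1, -101-, 0-001, 0-100, 001-0, 01--1, 0110-, 1-011
Minterm coverage:
  m1 ⊆ 0-001 [E]
  m4 ⊆ -0100,0-100,001-0
  m6 ⊆ 001-0 [E]
  m9 ⊆ -10-1,0-001,01--1
  m10 ⊆ -101- [E]
  m11 ⊆ -1-11,-10-1,-101-,01--1
  m12 ⊆ 0-100,0110-
  m13 ⊆ 01--1,0110-
  m15 ⊆ -1-11,01--1
  m19 ⊆ 1-011 [E]
  m20 ⊆ -0100 [E]
  m25 ⊆ -10-1 [E]
  m26 ⊆ -101- [E]
  m27 ⊆ -1-11,-10-1,-101-,1-011
  m31 ⊆ -1-11 [E]
E = {-0100, -1-11, -10-1, -101-, 0-001, 001-0, 1-011}

YES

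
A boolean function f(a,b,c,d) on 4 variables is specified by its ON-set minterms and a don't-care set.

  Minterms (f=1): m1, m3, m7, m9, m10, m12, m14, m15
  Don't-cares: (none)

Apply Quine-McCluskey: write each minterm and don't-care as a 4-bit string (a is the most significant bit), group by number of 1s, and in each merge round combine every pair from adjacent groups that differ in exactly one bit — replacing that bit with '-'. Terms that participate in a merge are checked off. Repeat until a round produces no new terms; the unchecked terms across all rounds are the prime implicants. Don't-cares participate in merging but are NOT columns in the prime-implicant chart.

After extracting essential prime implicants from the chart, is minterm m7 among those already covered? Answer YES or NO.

NO

[col 0] 0001*, 0011*, 0111*, 1001*, 1010*, 1100*, 1110*, 1111*
[col 1] -001, -111, 0-11, 00-1, 1-10, 11-0, 111-
Prime implicants: -001, -111, 0-11, 00-1, 1-10, 11-0, 111-
PI chart (minterm → PIs covering it):
  1 | -001,00-1
  3 | 0-11,00-1
  7 | -111,0-11
  9 | -001  (sole → essential)
  10 | 1-10  (sole → essential)
  12 | 11-0  (sole → essential)
  14 | 1-10,11-0,111-
  15 | -111,111-
Essential prime implicants: -001, 1-10, 11-0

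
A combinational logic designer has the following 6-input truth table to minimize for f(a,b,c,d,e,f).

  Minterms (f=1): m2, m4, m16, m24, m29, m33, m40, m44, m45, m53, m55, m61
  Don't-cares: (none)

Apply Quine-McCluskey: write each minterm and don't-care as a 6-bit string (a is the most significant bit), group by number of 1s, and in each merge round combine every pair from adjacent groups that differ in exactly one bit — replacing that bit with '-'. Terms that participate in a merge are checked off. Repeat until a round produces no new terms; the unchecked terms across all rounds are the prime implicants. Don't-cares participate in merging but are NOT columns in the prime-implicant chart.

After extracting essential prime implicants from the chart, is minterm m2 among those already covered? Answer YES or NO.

[col 0] 000010, 000100, 010000*, 011000*, 011101*, 100001, 101000*, 101100*, 101101*, 110101*, 110111*, 111101*
[col 1] -11101, 01-000, 1-1101, 101-00, 10110-, 11-101, 1101-1
Prime implicants: -11101, 000010, 000100, 01-000, 1-1101, 100001, 101-00, 10110-, 11-101, 1101-1
PI chart (minterm → PIs covering it):
  2 | 000010  (sole → essential)
  4 | 000100  (sole → essential)
  16 | 01-000  (sole → essential)
  24 | 01-000  (sole → essential)
  29 | -11101  (sole → essential)
  33 | 100001  (sole → essential)
  40 | 101-00  (sole → essential)
  44 | 101-00,10110-
  45 | 1-1101,10110-
  53 | 11-101,1101-1
  55 | 1101-1  (sole → essential)
  61 | -11101,1-1101,11-101
Essential prime implicants: -11101, 000010, 000100, 01-000, 100001, 101-00, 1101-1

YES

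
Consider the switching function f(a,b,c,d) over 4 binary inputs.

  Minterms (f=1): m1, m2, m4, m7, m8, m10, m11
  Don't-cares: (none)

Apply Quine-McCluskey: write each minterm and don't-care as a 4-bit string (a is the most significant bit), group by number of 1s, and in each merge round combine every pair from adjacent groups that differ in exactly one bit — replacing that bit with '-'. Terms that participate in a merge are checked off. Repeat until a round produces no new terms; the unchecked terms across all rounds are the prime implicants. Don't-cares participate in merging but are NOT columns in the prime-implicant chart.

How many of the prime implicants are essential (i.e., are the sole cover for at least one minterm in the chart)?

size-2^0 implicants → 0001  0010(✓)  0100  0111  1000(✓)  1010(✓)  1011(✓)
size-2^1 implicants → -010  10-0  101-
Unchecked terms (primes): -010, 0001, 0100, 0111, 10-0, 101-
Minterm coverage:
  m1 ⊆ 0001 [E]
  m2 ⊆ -010 [E]
  m4 ⊆ 0100 [E]
  m7 ⊆ 0111 [E]
  m8 ⊆ 10-0 [E]
  m10 ⊆ -010,10-0,101-
  m11 ⊆ 101- [E]
E = {-010, 0001, 0100, 0111, 10-0, 101-}

6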